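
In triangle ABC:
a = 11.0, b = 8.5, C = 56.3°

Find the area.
Two sides and the included angle (SAS): A = ½·a·b·sin(C) = ½·11.0·8.5·sin(56.3°)
sin(56.3°) ≈ 0.831954
A ≈ ½·93.5·0.831954 = 46.75·0.831954 ≈ 38.8939

Area = 38.89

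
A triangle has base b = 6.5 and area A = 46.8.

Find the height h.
A = ½·b·h  ⇒  h = 2A/b = 2·46.8/6.5 = 93.6/6.5 ≈ 14.4

h = 14.4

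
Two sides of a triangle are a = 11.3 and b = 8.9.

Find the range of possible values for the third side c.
Triangle inequality: |a − b| < c < a + b
|a − b| = |11.3 − 8.9| = 2.4
a + b = 11.3 + 8.9 = 20.2

2.4 < c < 20.2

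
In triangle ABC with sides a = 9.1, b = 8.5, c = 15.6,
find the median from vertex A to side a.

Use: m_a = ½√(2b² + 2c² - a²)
m_a = ½√(2·8.5² + 2·15.6² − 9.1²) = ½√(2·72.25 + 2·243.36 − 82.81) = ½√(144.5 + 486.72 − 82.81) = ½√548.41
√548.41 ≈ 23.4182, so m_a ≈ 11.7091

m_a = 11.71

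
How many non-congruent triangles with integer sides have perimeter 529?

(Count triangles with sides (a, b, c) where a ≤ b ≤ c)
Let a ≤ b ≤ c with a + b + c = 529. The only binding inequality is a + b > c, i.e. 529 − c > c, so c < 529/2; and c ≥ 529/3 since c is the largest side.
So 177 ≤ c ≤ 264. For each c, b runs from ⌈(529 − c)/2⌉ up to c (then a = 529 − b − c satisfies 1 ≤ a ≤ b automatically), giving c − ⌈(529 − c)/2⌉ + 1 choices.
Summing over c: 2 + 3 + 5 + 6 + … + 131 + 132  (88 terms, c = 177, …, 264) = 5896
Check (closed form: nearest integer to p²/48 for even p, (p+3)²/48 for odd p): (529+3)²/48 = 532²/48 = 283024/48 ≈ 5896.33 → 5896

5896 triangles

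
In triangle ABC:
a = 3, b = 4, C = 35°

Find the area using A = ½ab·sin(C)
A = ½·a·b·sin(C) = ½·3·4·sin(35°)
sin(35°) ≈ 0.573576
A ≈ ½·12·0.573576 = 6·0.573576 ≈ 3.44146

Area = 3.441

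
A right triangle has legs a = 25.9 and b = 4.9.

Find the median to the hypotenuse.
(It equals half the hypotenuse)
Hypotenuse c = √(a² + b²) = √(670.81 + 24.01) = √694.82 ≈ 26.3594
Median to hypotenuse = c/2 ≈ 26.3594/2 ≈ 13.1797

Median = 13.18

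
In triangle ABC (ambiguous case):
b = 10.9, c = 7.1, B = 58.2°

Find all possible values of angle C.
b/sin(B) = c/sin(C)  ⇒  sin(C) = c·sin(B)/b = 7.1·sin(58.2°)/10.9
sin(58.2°) ≈ 0.849893
sin(C) ≈ 7.1·0.849893/10.9 ≈ 6.03424/10.9 ≈ 0.5536
Candidate 1: C₁ = arcsin(0.5536) ≈ 33.6143°  →  A = 180° − 58.2° − 33.6143° ≈ 88.1857° > 0, valid
Candidate 2: C₂ = 180° − C₁ ≈ 146.386°  →  A = 180° − 58.2° − 146.386° ≈ -24.5857° ≤ 0, not a valid triangle

C = 33.61° (one solution)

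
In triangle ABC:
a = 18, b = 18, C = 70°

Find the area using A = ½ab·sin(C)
A = ½·a·b·sin(C) = ½·18·18·sin(70°)
sin(70°) ≈ 0.939693
A ≈ ½·324·0.939693 = 162·0.939693 ≈ 152.23

Area = 152.2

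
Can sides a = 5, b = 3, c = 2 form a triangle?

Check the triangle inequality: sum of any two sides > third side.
a + b vs c: 5 + 3 = 8 > 2  ✓
a + c vs b: 5 + 2 = 7 > 3  ✓
b + c vs a: 3 + 2 = 5 ≤ 5  ✗

No: 3 + 2 = 5 is not > 5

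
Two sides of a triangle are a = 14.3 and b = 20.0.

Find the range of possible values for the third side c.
Triangle inequality: |a − b| < c < a + b
|a − b| = |14.3 − 20.0| = 5.7
a + b = 14.3 + 20.0 = 34.3

5.7 < c < 34.3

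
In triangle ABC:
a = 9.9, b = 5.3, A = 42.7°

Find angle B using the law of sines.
a/sin(A) = b/sin(B)  ⇒  sin(B) = b·sin(A)/a = 5.3·sin(42.7°)/9.9
sin(42.7°) ≈ 0.67816
sin(B) ≈ 5.3·0.67816/9.9 ≈ 3.59425/9.9 ≈ 0.363055
B = arcsin(0.363055) ≈ 21.2879°
(Since b ≤ a we need B ≤ A, so the obtuse alternative 180° − 21.2879° ≈ 158.712° is rejected.)

B = 21.29°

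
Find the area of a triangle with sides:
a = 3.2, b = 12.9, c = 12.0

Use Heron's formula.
s = (3.2 + 12.9 + 12.0)/2 = 28.1/2 = 14.05
s − a = 10.85, s − b = 1.15, s − c = 2.05
s(s−a)(s−b)(s−c) = 14.05·10.85·1.15·2.05 ≈ 359.383
Area = √359.383 ≈ 18.9574

Area = 18.96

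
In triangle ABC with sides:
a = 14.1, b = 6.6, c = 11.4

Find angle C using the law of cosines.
c² = a² + b² − 2ab·cos(C)  ⇒  cos(C) = (a² + b² − c²)/(2ab)
cos(C) = (14.1² + 6.6² − 11.4²)/(2·14.1·6.6) = (198.81 + 43.56 − 129.96)/186.12 = 112.41/186.12 ≈ 0.603965
C = arccos(0.603965) ≈ 52.8456°

C = 52.85°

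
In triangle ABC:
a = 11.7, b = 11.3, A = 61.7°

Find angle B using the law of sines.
a/sin(A) = b/sin(B)  ⇒  sin(B) = b·sin(A)/a = 11.3·sin(61.7°)/11.7
sin(61.7°) ≈ 0.880477
sin(B) ≈ 11.3·0.880477/11.7 ≈ 9.94939/11.7 ≈ 0.850376
B = arcsin(0.850376) ≈ 58.2525°
(Since b ≤ a we need B ≤ A, so the obtuse alternative 180° − 58.2525° ≈ 121.747° is rejected.)

B = 58.25°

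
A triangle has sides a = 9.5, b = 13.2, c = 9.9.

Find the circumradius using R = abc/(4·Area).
First find the area with Heron's formula.
s = (9.5 + 13.2 + 9.9)/2 = 16.3
Area = √(s(s−a)(s−b)(s−c)) = √(16.3·6.8·3.1·6.4) ≈ √2199.07 ≈ 46.8942
abc = 9.5·13.2·9.9 = 1241.46
R = abc/(4·Area) ≈ 1241.46/(4·46.8942) = 1241.46/187.577 ≈ 6.61841

R = 6.618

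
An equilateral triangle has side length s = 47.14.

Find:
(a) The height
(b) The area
(a) The height splits the triangle into two 30-60-90 halves: h = s·√3/2 = 47.14·1.73205/2 ≈ 81.6489/2 ≈ 40.8244
(b) Area = (√3/4)·s² = (√3/4)·47.14² = (√3/4)·2222.1796 ≈ 0.433013·2222.1796 ≈ 962.232

Height = 40.82, Area = 962.2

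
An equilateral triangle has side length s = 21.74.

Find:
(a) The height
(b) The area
(a) The height splits the triangle into two 30-60-90 halves: h = s·√3/2 = 21.74·1.73205/2 ≈ 37.6548/2 ≈ 18.8274
(b) Area = (√3/4)·s² = (√3/4)·21.74² = (√3/4)·472.6276 ≈ 0.433013·472.6276 ≈ 204.654

Height = 18.83, Area = 204.7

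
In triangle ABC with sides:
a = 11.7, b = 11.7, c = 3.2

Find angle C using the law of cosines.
c² = a² + b² − 2ab·cos(C)  ⇒  cos(C) = (a² + b² − c²)/(2ab)
cos(C) = (11.7² + 11.7² − 3.2²)/(2·11.7·11.7) = (136.89 + 136.89 − 10.24)/273.78 = 263.54/273.78 ≈ 0.962598
C = arccos(0.962598) ≈ 15.7199°

C = 15.72°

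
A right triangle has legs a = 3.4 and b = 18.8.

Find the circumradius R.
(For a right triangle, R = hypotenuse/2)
Hypotenuse c = √(a² + b²) = √(11.56 + 353.44) = √365 ≈ 19.105
R = c/2 ≈ 19.105/2 ≈ 9.55249

R = 9.552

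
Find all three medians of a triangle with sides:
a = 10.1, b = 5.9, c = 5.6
Median formula: m_a = ½√(2b² + 2c² − a²) (and cyclically). a² = 102.01, b² = 34.81, c² = 31.36.
m_a = ½√(2·34.81 + 2·31.36 − 102.01) = ½√30.33 ≈ ½·5.50727 ≈ 2.75363
m_b = ½√(2·102.01 + 2·31.36 − 34.81) = ½√231.93 ≈ ½·15.2292 ≈ 7.61462
m_c = ½√(2·102.01 + 2·34.81 − 31.36) = ½√242.28 ≈ ½·15.5653 ≈ 7.78267

m_a = 2.754, m_b = 7.615, m_c = 7.783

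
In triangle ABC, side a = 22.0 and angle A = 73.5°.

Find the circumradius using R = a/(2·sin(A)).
R = a/(2·sin(A)) = 22.0/(2·sin(73.5°))
sin(73.5°) ≈ 0.95882
R ≈ 22.0/(2·0.95882) = 22.0/1.91764 ≈ 11.4724

R = 11.47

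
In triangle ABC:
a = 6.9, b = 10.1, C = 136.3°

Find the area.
Two sides and the included angle (SAS): A = ½·a·b·sin(C) = ½·6.9·10.1·sin(136.3°)
sin(136.3°) ≈ 0.690882
A ≈ ½·69.69·0.690882 = 34.845·0.690882 ≈ 24.0738

Area = 24.07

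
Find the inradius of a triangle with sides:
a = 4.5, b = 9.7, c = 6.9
r = Area/s where s is the semi-perimeter.
s = (4.5 + 9.7 + 6.9)/2 = 21.1/2 = 10.55
Area = √(s(s−a)(s−b)(s−c)) = √(10.55·6.05·0.85·3.65) ≈ √198.025 ≈ 14.0721
r ≈ 14.0721/10.55 ≈ 1.33385

r = 1.334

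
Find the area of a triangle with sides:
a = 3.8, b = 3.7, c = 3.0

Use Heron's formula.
s = (3.8 + 3.7 + 3.0)/2 = 10.5/2 = 5.25
s − a = 1.45, s − b = 1.55, s − c = 2.25
s(s−a)(s−b)(s−c) = 5.25·1.45·1.55·2.25 ≈ 26.5486
Area = √26.5486 ≈ 5.15253

Area = 5.153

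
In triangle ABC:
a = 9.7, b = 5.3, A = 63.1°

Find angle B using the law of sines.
a/sin(A) = b/sin(B)  ⇒  sin(B) = b·sin(A)/a = 5.3·sin(63.1°)/9.7
sin(63.1°) ≈ 0.891798
sin(B) ≈ 5.3·0.891798/9.7 ≈ 4.72653/9.7 ≈ 0.487271
B = arcsin(0.487271) ≈ 29.1614°
(Since b ≤ a we need B ≤ A, so the obtuse alternative 180° − 29.1614° ≈ 150.839° is rejected.)

B = 29.16°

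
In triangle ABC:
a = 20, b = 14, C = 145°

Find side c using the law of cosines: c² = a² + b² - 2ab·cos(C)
c² = 20² + 14² − 2·20·14·cos(145°)
cos(145°) ≈ -0.819152
c² ≈ 400 + 196 − 560·(-0.819152) ≈ 596 + 458.725 ≈ 1054.73
c ≈ √1054.73 ≈ 32.4765

c = 32.48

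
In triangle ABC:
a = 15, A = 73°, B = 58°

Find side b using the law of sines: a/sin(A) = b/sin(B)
a/sin(A) = b/sin(B)  ⇒  b = a·sin(B)/sin(A) = 15·sin(58°)/sin(73°)
sin(58°) ≈ 0.848048, sin(73°) ≈ 0.956305
b ≈ 15·0.848048/0.956305 ≈ 12.7207/0.956305 ≈ 13.302

b = 13.3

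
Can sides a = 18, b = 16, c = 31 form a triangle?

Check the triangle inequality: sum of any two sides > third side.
a + b vs c: 18 + 16 = 34 > 31  ✓
a + c vs b: 18 + 31 = 49 > 16  ✓
b + c vs a: 16 + 31 = 47 > 18  ✓

Yes, triangle inequality satisfied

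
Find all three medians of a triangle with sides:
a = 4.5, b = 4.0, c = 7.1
Median formula: m_a = ½√(2b² + 2c² − a²) (and cyclically). a² = 20.25, b² = 16, c² = 50.41.
m_a = ½√(2·16 + 2·50.41 − 20.25) = ½√112.57 ≈ ½·10.6099 ≈ 5.30495
m_b = ½√(2·20.25 + 2·50.41 − 16) = ½√125.32 ≈ ½·11.1946 ≈ 5.59732
m_c = ½√(2·20.25 + 2·16 − 50.41) = ½√22.09 ≈ ½·4.7 ≈ 2.35

m_a = 5.305, m_b = 5.597, m_c = 2.35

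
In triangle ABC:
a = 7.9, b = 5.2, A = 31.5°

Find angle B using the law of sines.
a/sin(A) = b/sin(B)  ⇒  sin(B) = b·sin(A)/a = 5.2·sin(31.5°)/7.9
sin(31.5°) ≈ 0.522499
sin(B) ≈ 5.2·0.522499/7.9 ≈ 2.71699/7.9 ≈ 0.343923
B = arcsin(0.343923) ≈ 20.1161°
(Since b ≤ a we need B ≤ A, so the obtuse alternative 180° − 20.1161° ≈ 159.884° is rejected.)

B = 20.12°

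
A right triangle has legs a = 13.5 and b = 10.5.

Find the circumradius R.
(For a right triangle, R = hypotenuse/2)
Hypotenuse c = √(a² + b²) = √(182.25 + 110.25) = √292.5 ≈ 17.1026
R = c/2 ≈ 17.1026/2 ≈ 8.55132

R = 8.551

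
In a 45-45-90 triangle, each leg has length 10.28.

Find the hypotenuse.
In a 45-45-90 triangle the sides are in ratio 1 : 1 : √2, so hypotenuse = leg·√2.
Hypotenuse = 10.28·√2 ≈ 10.28·1.41421 ≈ 14.5381

Hypotenuse = 10.28√2 = 14.54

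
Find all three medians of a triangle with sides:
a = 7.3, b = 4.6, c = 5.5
Median formula: m_a = ½√(2b² + 2c² − a²) (and cyclically). a² = 53.29, b² = 21.16, c² = 30.25.
m_a = ½√(2·21.16 + 2·30.25 − 53.29) = ½√49.53 ≈ ½·7.03776 ≈ 3.51888
m_b = ½√(2·53.29 + 2·30.25 − 21.16) = ½√145.92 ≈ ½·12.0797 ≈ 6.03987
m_c = ½√(2·53.29 + 2·21.16 − 30.25) = ½√118.65 ≈ ½·10.8927 ≈ 5.44633

m_a = 3.519, m_b = 6.04, m_c = 5.446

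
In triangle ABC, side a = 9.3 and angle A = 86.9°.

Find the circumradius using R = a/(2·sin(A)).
R = a/(2·sin(A)) = 9.3/(2·sin(86.9°))
sin(86.9°) ≈ 0.998537
R ≈ 9.3/(2·0.998537) = 9.3/1.99707 ≈ 4.65681

R = 4.657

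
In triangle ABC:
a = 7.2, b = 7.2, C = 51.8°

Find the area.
Two sides and the included angle (SAS): A = ½·a·b·sin(C) = ½·7.2·7.2·sin(51.8°)
sin(51.8°) ≈ 0.785857
A ≈ ½·51.84·0.785857 = 25.92·0.785857 ≈ 20.3694

Area = 20.37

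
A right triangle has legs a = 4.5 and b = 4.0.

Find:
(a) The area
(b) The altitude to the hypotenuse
(a) The legs are perpendicular, so Area = ½·a·b = ½·4.5·4.0 = ½·18 = 9
(b) Hypotenuse c = √(a² + b²) = √(20.25 + 16) = √36.25 ≈ 6.0208
    Area = ½·c·h_c  ⇒  h_c = 2·Area/c = 18/6.0208 ≈ 2.98964

Area = 9, h_c = 2.99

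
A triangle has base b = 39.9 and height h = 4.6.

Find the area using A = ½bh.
A = ½·b·h = ½·39.9·4.6 = ½·183.54 = 91.77

Area = 91.77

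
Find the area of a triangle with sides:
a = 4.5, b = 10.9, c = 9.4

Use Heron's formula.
s = (4.5 + 10.9 + 9.4)/2 = 24.8/2 = 12.4
s − a = 7.9, s − b = 1.5, s − c = 3
s(s−a)(s−b)(s−c) = 12.4·7.9·1.5·3 ≈ 440.82
Area = √440.82 ≈ 20.9957

Area = 21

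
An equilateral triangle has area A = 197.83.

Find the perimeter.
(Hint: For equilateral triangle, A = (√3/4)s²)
A = (√3/4)s²  ⇒  s² = 4A/√3 = 4·197.83/√3 = 791.32/1.73205 ≈ 456.869
s ≈ √456.869 ≈ 21.3745
Perimeter = 3s ≈ 3·21.3745 ≈ 64.1235

Perimeter = 64.12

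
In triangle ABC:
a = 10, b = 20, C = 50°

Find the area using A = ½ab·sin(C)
A = ½·a·b·sin(C) = ½·10·20·sin(50°)
sin(50°) ≈ 0.766044
A ≈ ½·200·0.766044 = 100·0.766044 ≈ 76.6044

Area = 76.6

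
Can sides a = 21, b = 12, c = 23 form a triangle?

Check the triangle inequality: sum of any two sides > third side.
a + b vs c: 21 + 12 = 33 > 23  ✓
a + c vs b: 21 + 23 = 44 > 12  ✓
b + c vs a: 12 + 23 = 35 > 21  ✓

Yes, triangle inequality satisfied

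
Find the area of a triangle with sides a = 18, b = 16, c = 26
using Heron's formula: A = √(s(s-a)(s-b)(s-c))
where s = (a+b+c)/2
s = (18 + 16 + 26)/2 = 60/2 = 30
s − a = 12, s − b = 14, s − c = 4
s(s−a)(s−b)(s−c) = 30·12·14·4 = 20160
Area = √20160 ≈ 141.986

s = 30.0, Area = 142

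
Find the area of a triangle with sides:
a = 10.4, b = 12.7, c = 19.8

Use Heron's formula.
s = (10.4 + 12.7 + 19.8)/2 = 42.9/2 = 21.45
s − a = 11.05, s − b = 8.75, s − c = 1.65
s(s−a)(s−b)(s−c) = 21.45·11.05·8.75·1.65 ≈ 3422.01
Area = √3422.01 ≈ 58.498

Area = 58.5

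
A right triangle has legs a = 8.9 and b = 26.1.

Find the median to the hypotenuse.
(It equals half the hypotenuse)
Hypotenuse c = √(a² + b²) = √(79.21 + 681.21) = √760.42 ≈ 27.5757
Median to hypotenuse = c/2 ≈ 27.5757/2 ≈ 13.7879

Median = 13.79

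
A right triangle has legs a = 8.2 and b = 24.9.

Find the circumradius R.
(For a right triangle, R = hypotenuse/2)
Hypotenuse c = √(a² + b²) = √(67.24 + 620.01) = √687.25 ≈ 26.2155
R = c/2 ≈ 26.2155/2 ≈ 13.1077

R = 13.11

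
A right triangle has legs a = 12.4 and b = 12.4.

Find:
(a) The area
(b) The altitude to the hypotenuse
(a) The legs are perpendicular, so Area = ½·a·b = ½·12.4·12.4 = ½·153.76 = 76.88
(b) Hypotenuse c = √(a² + b²) = √(153.76 + 153.76) = √307.52 ≈ 17.5362
    Area = ½·c·h_c  ⇒  h_c = 2·Area/c = 153.76/17.5362 ≈ 8.76812

Area = 76.88, h_c = 8.768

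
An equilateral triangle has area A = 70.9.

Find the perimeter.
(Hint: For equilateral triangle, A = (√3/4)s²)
A = (√3/4)s²  ⇒  s² = 4A/√3 = 4·70.9/√3 = 283.6/1.73205 ≈ 163.737
s ≈ √163.737 ≈ 12.796
Perimeter = 3s ≈ 3·12.796 ≈ 38.3879

Perimeter = 38.39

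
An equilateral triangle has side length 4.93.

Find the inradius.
r = Area/s with s the semi-perimeter.
Area = (√3/4)·4.93² = (√3/4)·24.3049 ≈ 0.433013·24.3049 ≈ 10.5243
s = 3·4.93/2 = 7.395
r ≈ 10.5243/7.395 ≈ 1.42317
(Equivalently r = side/(2√3) = 4.93/3.4641 ≈ 1.42317.)

r = 1.423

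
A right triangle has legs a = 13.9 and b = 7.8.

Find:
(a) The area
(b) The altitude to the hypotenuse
(a) The legs are perpendicular, so Area = ½·a·b = ½·13.9·7.8 = ½·108.42 = 54.21
(b) Hypotenuse c = √(a² + b²) = √(193.21 + 60.84) = √254.05 ≈ 15.9389
    Area = ½·c·h_c  ⇒  h_c = 2·Area/c = 108.42/15.9389 ≈ 6.80221

Area = 54.21, h_c = 6.802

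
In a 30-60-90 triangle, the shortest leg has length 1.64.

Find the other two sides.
In a 30-60-90 triangle the sides are in ratio 1 : √3 : 2 (short leg : long leg : hypotenuse).
Long leg = 1.64·√3 ≈ 1.64·1.73205 ≈ 2.84056
Hypotenuse = 2·1.64 = 3.28

Long leg = 1.64√3 = 2.841, Hypotenuse = 3.28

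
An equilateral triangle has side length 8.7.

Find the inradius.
r = Area/s with s the semi-perimeter.
Area = (√3/4)·8.7² = (√3/4)·75.69 ≈ 0.433013·75.69 ≈ 32.7747
s = 3·8.7/2 = 13.05
r ≈ 32.7747/13.05 ≈ 2.51147
(Equivalently r = side/(2√3) = 8.7/3.4641 ≈ 2.51147.)

r = 2.511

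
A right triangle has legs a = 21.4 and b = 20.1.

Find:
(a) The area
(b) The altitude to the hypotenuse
(a) The legs are perpendicular, so Area = ½·a·b = ½·21.4·20.1 = ½·430.14 = 215.07
(b) Hypotenuse c = √(a² + b²) = √(457.96 + 404.01) = √861.97 ≈ 29.3593
    Area = ½·c·h_c  ⇒  h_c = 2·Area/c = 430.14/29.3593 ≈ 14.6509

Area = 215.07, h_c = 14.65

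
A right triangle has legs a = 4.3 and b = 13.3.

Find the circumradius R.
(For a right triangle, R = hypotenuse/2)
Hypotenuse c = √(a² + b²) = √(18.49 + 176.89) = √195.38 ≈ 13.9778
R = c/2 ≈ 13.9778/2 ≈ 6.98892

R = 6.989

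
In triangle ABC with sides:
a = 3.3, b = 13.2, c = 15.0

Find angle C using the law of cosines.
c² = a² + b² − 2ab·cos(C)  ⇒  cos(C) = (a² + b² − c²)/(2ab)
cos(C) = (3.3² + 13.2² − 15.0²)/(2·3.3·13.2) = (10.89 + 174.24 − 225)/87.12 = -39.87/87.12 ≈ -0.457645
C = arccos(-0.457645) ≈ 117.235°

C = 117.2°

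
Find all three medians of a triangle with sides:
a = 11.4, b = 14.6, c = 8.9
Median formula: m_a = ½√(2b² + 2c² − a²) (and cyclically). a² = 129.96, b² = 213.16, c² = 79.21.
m_a = ½√(2·213.16 + 2·79.21 − 129.96) = ½√454.78 ≈ ½·21.3256 ≈ 10.6628
m_b = ½√(2·129.96 + 2·79.21 − 213.16) = ½√205.18 ≈ ½·14.3241 ≈ 7.16205
m_c = ½√(2·129.96 + 2·213.16 − 79.21) = ½√607.03 ≈ ½·24.638 ≈ 12.319

m_a = 10.66, m_b = 7.162, m_c = 12.32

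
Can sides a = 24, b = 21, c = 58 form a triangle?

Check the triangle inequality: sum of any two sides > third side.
a + b vs c: 24 + 21 = 45 ≤ 58  ✗
a + c vs b: 24 + 58 = 82 > 21  ✓
b + c vs a: 21 + 58 = 79 > 24  ✓

No: 24 + 21 = 45 is not > 58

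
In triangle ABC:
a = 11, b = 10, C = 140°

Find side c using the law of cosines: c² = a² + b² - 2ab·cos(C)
c² = 11² + 10² − 2·11·10·cos(140°)
cos(140°) ≈ -0.766044
c² ≈ 121 + 100 − 220·(-0.766044) ≈ 221 + 168.53 ≈ 389.53
c ≈ √389.53 ≈ 19.7365

c = 19.74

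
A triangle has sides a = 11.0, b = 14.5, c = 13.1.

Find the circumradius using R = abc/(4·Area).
First find the area with Heron's formula.
s = (11.0 + 14.5 + 13.1)/2 = 19.3
Area = √(s(s−a)(s−b)(s−c)) = √(19.3·8.3·4.8·6.2) ≈ √4767.25 ≈ 69.0453
abc = 11.0·14.5·13.1 = 2089.45
R = abc/(4·Area) ≈ 2089.45/(4·69.0453) = 2089.45/276.181 ≈ 7.5655

R = 7.566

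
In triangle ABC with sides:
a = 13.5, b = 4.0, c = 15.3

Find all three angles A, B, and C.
Law of cosines for each angle (a² = 182.25, b² = 16, c² = 234.09):
cos(A) = (b² + c² − a²)/(2bc) = (16 + 234.09 − 182.25)/(2·4.0·15.3) = 67.84/122.4 ≈ 0.554248  ⇒  A ≈ 56.341°
cos(B) = (a² + c² − b²)/(2ac) = (182.25 + 234.09 − 16)/(2·13.5·15.3) = 400.34/413.1 ≈ 0.969112  ⇒  B ≈ 14.2777°
cos(C) = (a² + b² − c²)/(2ab) = (182.25 + 16 − 234.09)/(2·13.5·4.0) = -35.84/108 ≈ -0.331852  ⇒  C ≈ 109.381°
Check: A + B + C ≈ 180°

A = 56.34°, B = 14.28°, C = 109.4°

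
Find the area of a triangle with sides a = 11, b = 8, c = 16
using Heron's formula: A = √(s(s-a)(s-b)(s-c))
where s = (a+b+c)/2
s = (11 + 8 + 16)/2 = 35/2 = 17.5
s − a = 6.5, s − b = 9.5, s − c = 1.5
s(s−a)(s−b)(s−c) = 17.5·6.5·9.5·1.5 = 1620.9375
Area = √1620.9375 ≈ 40.2609

s = 17.5, Area = 40.26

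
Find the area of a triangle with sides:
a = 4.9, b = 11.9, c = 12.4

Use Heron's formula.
s = (4.9 + 11.9 + 12.4)/2 = 29.2/2 = 14.6
s − a = 9.7, s − b = 2.7, s − c = 2.2
s(s−a)(s−b)(s−c) = 14.6·9.7·2.7·2.2 ≈ 841.223
Area = √841.223 ≈ 29.0038

Area = 29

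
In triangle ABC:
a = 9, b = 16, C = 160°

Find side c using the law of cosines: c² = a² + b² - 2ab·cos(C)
c² = 9² + 16² − 2·9·16·cos(160°)
cos(160°) ≈ -0.939693
c² ≈ 81 + 256 − 288·(-0.939693) ≈ 337 + 270.631 ≈ 607.631
c ≈ √607.631 ≈ 24.6502

c = 24.65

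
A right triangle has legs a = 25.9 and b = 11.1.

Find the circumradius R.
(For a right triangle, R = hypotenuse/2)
Hypotenuse c = √(a² + b²) = √(670.81 + 123.21) = √794.02 ≈ 28.1784
R = c/2 ≈ 28.1784/2 ≈ 14.0892

R = 14.09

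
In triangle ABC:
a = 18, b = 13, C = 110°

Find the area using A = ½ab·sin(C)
A = ½·a·b·sin(C) = ½·18·13·sin(110°)
sin(110°) ≈ 0.939693
A ≈ ½·234·0.939693 = 117·0.939693 ≈ 109.944

Area = 109.9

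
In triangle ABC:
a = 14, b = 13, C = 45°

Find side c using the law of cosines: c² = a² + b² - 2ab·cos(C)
c² = 14² + 13² − 2·14·13·cos(45°)
cos(45°) ≈ 0.707107
c² ≈ 196 + 169 − 364·(0.707107) ≈ 365 − 257.387 ≈ 107.613
c ≈ √107.613 ≈ 10.3737

c = 10.37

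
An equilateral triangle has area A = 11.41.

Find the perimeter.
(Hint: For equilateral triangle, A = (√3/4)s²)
A = (√3/4)s²  ⇒  s² = 4A/√3 = 4·11.41/√3 = 45.64/1.73205 ≈ 26.3503
s ≈ √26.3503 ≈ 5.13325
Perimeter = 3s ≈ 3·5.13325 ≈ 15.3998

Perimeter = 15.4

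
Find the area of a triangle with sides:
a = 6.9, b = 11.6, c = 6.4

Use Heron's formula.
s = (6.9 + 11.6 + 6.4)/2 = 24.9/2 = 12.45
s − a = 5.55, s − b = 0.85, s − c = 6.05
s(s−a)(s−b)(s−c) = 12.45·5.55·0.85·6.05 ≈ 355.334
Area = √355.334 ≈ 18.8503

Area = 18.85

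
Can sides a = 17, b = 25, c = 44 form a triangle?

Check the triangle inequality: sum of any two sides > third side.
a + b vs c: 17 + 25 = 42 ≤ 44  ✗
a + c vs b: 17 + 44 = 61 > 25  ✓
b + c vs a: 25 + 44 = 69 > 17  ✓

No: 17 + 25 = 42 is not > 44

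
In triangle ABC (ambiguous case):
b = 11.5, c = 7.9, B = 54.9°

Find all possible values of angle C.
b/sin(B) = c/sin(C)  ⇒  sin(C) = c·sin(B)/b = 7.9·sin(54.9°)/11.5
sin(54.9°) ≈ 0.81815
sin(C) ≈ 7.9·0.81815/11.5 ≈ 6.46338/11.5 ≈ 0.562033
Candidate 1: C₁ = arcsin(0.562033) ≈ 34.1965°  →  A = 180° − 54.9° − 34.1965° ≈ 90.9035° > 0, valid
Candidate 2: C₂ = 180° − C₁ ≈ 145.803°  →  A = 180° − 54.9° − 145.803° ≈ -20.7035° ≤ 0, not a valid triangle

C = 34.2° (one solution)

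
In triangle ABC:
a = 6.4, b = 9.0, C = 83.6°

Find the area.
Two sides and the included angle (SAS): A = ½·a·b·sin(C) = ½·6.4·9.0·sin(83.6°)
sin(83.6°) ≈ 0.993768
A ≈ ½·57.6·0.993768 = 28.8·0.993768 ≈ 28.6205

Area = 28.62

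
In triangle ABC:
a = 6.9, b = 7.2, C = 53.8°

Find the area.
Two sides and the included angle (SAS): A = ½·a·b·sin(C) = ½·6.9·7.2·sin(53.8°)
sin(53.8°) ≈ 0.80696
A ≈ ½·49.68·0.80696 = 24.84·0.80696 ≈ 20.0449

Area = 20.04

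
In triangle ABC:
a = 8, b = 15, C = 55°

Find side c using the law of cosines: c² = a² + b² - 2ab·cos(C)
c² = 8² + 15² − 2·8·15·cos(55°)
cos(55°) ≈ 0.573576
c² ≈ 64 + 225 − 240·(0.573576) ≈ 289 − 137.658 ≈ 151.342
c ≈ √151.342 ≈ 12.3021

c = 12.3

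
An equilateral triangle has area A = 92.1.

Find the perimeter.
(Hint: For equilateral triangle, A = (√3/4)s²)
A = (√3/4)s²  ⇒  s² = 4A/√3 = 4·92.1/√3 = 368.4/1.73205 ≈ 212.696
s ≈ √212.696 ≈ 14.5841
Perimeter = 3s ≈ 3·14.5841 ≈ 43.7523

Perimeter = 43.75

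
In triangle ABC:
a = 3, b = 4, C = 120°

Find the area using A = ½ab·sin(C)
A = ½·a·b·sin(C) = ½·3·4·sin(120°)
sin(120°) ≈ 0.866025
A ≈ ½·12·0.866025 = 6·0.866025 ≈ 5.19615

Area = 5.196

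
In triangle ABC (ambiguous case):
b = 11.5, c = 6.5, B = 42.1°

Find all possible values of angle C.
b/sin(B) = c/sin(C)  ⇒  sin(C) = c·sin(B)/b = 6.5·sin(42.1°)/11.5
sin(42.1°) ≈ 0.670427
sin(C) ≈ 6.5·0.670427/11.5 ≈ 4.35777/11.5 ≈ 0.378937
Candidate 1: C₁ = arcsin(0.378937) ≈ 22.2678°  →  A = 180° − 42.1° − 22.2678° ≈ 115.632° > 0, valid
Candidate 2: C₂ = 180° − C₁ ≈ 157.732°  →  A = 180° − 42.1° − 157.732° ≈ -19.8322° ≤ 0, not a valid triangle

C = 22.27° (one solution)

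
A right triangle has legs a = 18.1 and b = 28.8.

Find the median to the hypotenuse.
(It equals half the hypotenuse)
Hypotenuse c = √(a² + b²) = √(327.61 + 829.44) = √1157.05 ≈ 34.0154
Median to hypotenuse = c/2 ≈ 34.0154/2 ≈ 17.0077

Median = 17.01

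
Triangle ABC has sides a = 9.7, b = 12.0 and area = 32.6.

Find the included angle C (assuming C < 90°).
Area = ½·a·b·sin(C)  ⇒  sin(C) = 2·Area/(a·b) = 2·32.6/(9.7·12.0) = 65.2/116.4 ≈ 0.560137
C = arcsin(0.560137) ≈ 34.0653° (taking the acute solution since C < 90°)

C = 34.07°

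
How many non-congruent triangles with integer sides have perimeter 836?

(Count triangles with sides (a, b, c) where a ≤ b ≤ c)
Let a ≤ b ≤ c with a + b + c = 836. The only binding inequality is a + b > c, i.e. 836 − c > c, so c < 836/2; and c ≥ 836/3 since c is the largest side.
So 279 ≤ c ≤ 417. For each c, b runs from ⌈(836 − c)/2⌉ up to c (then a = 836 − b − c satisfies 1 ≤ a ≤ b automatically), giving c − ⌈(836 − c)/2⌉ + 1 choices.
Summing over c: 1 + 3 + 4 + 6 + … + 207 + 208  (139 terms, c = 279, …, 417) = 14560
Check (closed form: nearest integer to p²/48 for even p, (p+3)²/48 for odd p): 836²/48 = 698896/48 ≈ 14560.33 → 14560

14560 triangles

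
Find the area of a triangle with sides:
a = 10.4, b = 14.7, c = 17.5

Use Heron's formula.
s = (10.4 + 14.7 + 17.5)/2 = 42.6/2 = 21.3
s − a = 10.9, s − b = 6.6, s − c = 3.8
s(s−a)(s−b)(s−c) = 21.3·10.9·6.6·3.8 ≈ 5822.82
Area = √5822.82 ≈ 76.3074

Area = 76.31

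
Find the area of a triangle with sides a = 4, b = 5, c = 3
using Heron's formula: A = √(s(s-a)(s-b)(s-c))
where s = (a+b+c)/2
s = (4 + 5 + 3)/2 = 12/2 = 6
s − a = 2, s − b = 1, s − c = 3
s(s−a)(s−b)(s−c) = 6·2·1·3 = 36
Area = √36 ≈ 6

s = 6.0, Area = 6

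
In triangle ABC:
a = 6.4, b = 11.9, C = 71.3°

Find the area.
Two sides and the included angle (SAS): A = ½·a·b·sin(C) = ½·6.4·11.9·sin(71.3°)
sin(71.3°) ≈ 0.94721
A ≈ ½·76.16·0.94721 = 38.08·0.94721 ≈ 36.0698

Area = 36.07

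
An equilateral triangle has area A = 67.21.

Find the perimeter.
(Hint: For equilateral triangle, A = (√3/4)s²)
A = (√3/4)s²  ⇒  s² = 4A/√3 = 4·67.21/√3 = 268.84/1.73205 ≈ 155.215
s ≈ √155.215 ≈ 12.4585
Perimeter = 3s ≈ 3·12.4585 ≈ 37.3756

Perimeter = 37.38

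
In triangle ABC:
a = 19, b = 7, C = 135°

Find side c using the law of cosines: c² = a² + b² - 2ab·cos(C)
c² = 19² + 7² − 2·19·7·cos(135°)
cos(135°) ≈ -0.707107
c² ≈ 361 + 49 − 266·(-0.707107) ≈ 410 + 188.09 ≈ 598.09
c ≈ √598.09 ≈ 24.4559

c = 24.46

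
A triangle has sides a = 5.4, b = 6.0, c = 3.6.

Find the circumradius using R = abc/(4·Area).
First find the area with Heron's formula.
s = (5.4 + 6.0 + 3.6)/2 = 7.5
Area = √(s(s−a)(s−b)(s−c)) = √(7.5·2.1·1.5·3.9) ≈ √92.1375 ≈ 9.59883
abc = 5.4·6.0·3.6 = 116.64
R = abc/(4·Area) ≈ 116.64/(4·9.59883) = 116.64/38.3953 ≈ 3.03787

R = 3.038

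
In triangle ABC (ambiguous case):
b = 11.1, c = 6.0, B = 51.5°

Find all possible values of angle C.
b/sin(B) = c/sin(C)  ⇒  sin(C) = c·sin(B)/b = 6.0·sin(51.5°)/11.1
sin(51.5°) ≈ 0.782608
sin(C) ≈ 6.0·0.782608/11.1 ≈ 4.69565/11.1 ≈ 0.423031
Candidate 1: C₁ = arcsin(0.423031) ≈ 25.0261°  →  A = 180° − 51.5° − 25.0261° ≈ 103.474° > 0, valid
Candidate 2: C₂ = 180° − C₁ ≈ 154.974°  →  A = 180° − 51.5° − 154.974° ≈ -26.4739° ≤ 0, not a valid triangle

C = 25.03° (one solution)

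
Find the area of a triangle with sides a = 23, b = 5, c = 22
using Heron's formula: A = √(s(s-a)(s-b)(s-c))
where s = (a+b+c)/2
s = (23 + 5 + 22)/2 = 50/2 = 25
s − a = 2, s − b = 20, s − c = 3
s(s−a)(s−b)(s−c) = 25·2·20·3 = 3000
Area = √3000 ≈ 54.7723

s = 25.0, Area = 54.77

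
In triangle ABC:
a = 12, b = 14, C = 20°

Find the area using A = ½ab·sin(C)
A = ½·a·b·sin(C) = ½·12·14·sin(20°)
sin(20°) ≈ 0.34202
A ≈ ½·168·0.34202 = 84·0.34202 ≈ 28.7297

Area = 28.73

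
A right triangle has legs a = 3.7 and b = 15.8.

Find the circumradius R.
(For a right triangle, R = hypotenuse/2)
Hypotenuse c = √(a² + b²) = √(13.69 + 249.64) = √263.33 ≈ 16.2274
R = c/2 ≈ 16.2274/2 ≈ 8.11372

R = 8.114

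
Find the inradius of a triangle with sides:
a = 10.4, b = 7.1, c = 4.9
r = Area/s where s is the semi-perimeter.
s = (10.4 + 7.1 + 4.9)/2 = 22.4/2 = 11.2
Area = √(s(s−a)(s−b)(s−c)) = √(11.2·0.8·4.1·6.3) ≈ √231.437 ≈ 15.213
r ≈ 15.213/11.2 ≈ 1.35831

r = 1.358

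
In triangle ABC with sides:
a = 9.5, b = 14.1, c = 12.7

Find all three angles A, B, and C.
Law of cosines for each angle (a² = 90.25, b² = 198.81, c² = 161.29):
cos(A) = (b² + c² − a²)/(2bc) = (198.81 + 161.29 − 90.25)/(2·14.1·12.7) = 269.85/358.14 ≈ 0.753476  ⇒  A ≈ 41.1076°
cos(B) = (a² + c² − b²)/(2ac) = (90.25 + 161.29 − 198.81)/(2·9.5·12.7) = 52.73/241.3 ≈ 0.218525  ⇒  B ≈ 77.3776°
cos(C) = (a² + b² − c²)/(2ab) = (90.25 + 198.81 − 161.29)/(2·9.5·14.1) = 127.77/267.9 ≈ 0.476932  ⇒  C ≈ 61.5148°
Check: A + B + C ≈ 180°

A = 41.11°, B = 77.38°, C = 61.51°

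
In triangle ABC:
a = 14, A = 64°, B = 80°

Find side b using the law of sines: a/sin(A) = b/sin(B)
a/sin(A) = b/sin(B)  ⇒  b = a·sin(B)/sin(A) = 14·sin(80°)/sin(64°)
sin(80°) ≈ 0.984808, sin(64°) ≈ 0.898794
b ≈ 14·0.984808/0.898794 ≈ 13.7873/0.898794 ≈ 15.3398

b = 15.34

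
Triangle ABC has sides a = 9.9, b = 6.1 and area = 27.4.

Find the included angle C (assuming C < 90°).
Area = ½·a·b·sin(C)  ⇒  sin(C) = 2·Area/(a·b) = 2·27.4/(9.9·6.1) = 54.8/60.39 ≈ 0.907435
C = arcsin(0.907435) ≈ 65.1533° (taking the acute solution since C < 90°)

C = 65.15°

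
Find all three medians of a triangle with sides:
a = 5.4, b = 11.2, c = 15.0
Median formula: m_a = ½√(2b² + 2c² − a²) (and cyclically). a² = 29.16, b² = 125.44, c² = 225.
m_a = ½√(2·125.44 + 2·225 − 29.16) = ½√671.72 ≈ ½·25.9176 ≈ 12.9588
m_b = ½√(2·29.16 + 2·225 − 125.44) = ½√382.88 ≈ ½·19.5673 ≈ 9.78366
m_c = ½√(2·29.16 + 2·125.44 − 225) = ½√84.2 ≈ ½·9.17606 ≈ 4.58803

m_a = 12.96, m_b = 9.784, m_c = 4.588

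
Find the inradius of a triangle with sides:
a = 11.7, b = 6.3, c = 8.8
r = Area/s where s is the semi-perimeter.
s = (11.7 + 6.3 + 8.8)/2 = 26.8/2 = 13.4
Area = √(s(s−a)(s−b)(s−c)) = √(13.4·1.7·7.1·4.6) ≈ √743.995 ≈ 27.2763
r ≈ 27.2763/13.4 ≈ 2.03554

r = 2.036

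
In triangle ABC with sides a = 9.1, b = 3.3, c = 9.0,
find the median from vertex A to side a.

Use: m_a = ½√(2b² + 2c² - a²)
m_a = ½√(2·3.3² + 2·9.0² − 9.1²) = ½√(2·10.89 + 2·81 − 82.81) = ½√(21.78 + 162 − 82.81) = ½√100.97
√100.97 ≈ 10.0484, so m_a ≈ 5.02419

m_a = 5.024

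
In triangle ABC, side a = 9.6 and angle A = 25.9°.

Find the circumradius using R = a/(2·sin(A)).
R = a/(2·sin(A)) = 9.6/(2·sin(25.9°))
sin(25.9°) ≈ 0.436802
R ≈ 9.6/(2·0.436802) = 9.6/0.873604 ≈ 10.989

R = 10.99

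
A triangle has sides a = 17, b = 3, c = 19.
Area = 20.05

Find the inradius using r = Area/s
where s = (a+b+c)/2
s = (17 + 3 + 19)/2 = 39/2 = 19.5
r = Area/s = 20.05/19.5 ≈ 1.02821

r = 1.028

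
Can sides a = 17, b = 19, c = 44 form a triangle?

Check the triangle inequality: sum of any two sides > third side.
a + b vs c: 17 + 19 = 36 ≤ 44  ✗
a + c vs b: 17 + 44 = 61 > 19  ✓
b + c vs a: 19 + 44 = 63 > 17  ✓

No: 17 + 19 = 36 is not > 44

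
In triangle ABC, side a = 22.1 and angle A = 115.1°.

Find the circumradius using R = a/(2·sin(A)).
R = a/(2·sin(A)) = 22.1/(2·sin(115.1°))
sin(115.1°) ≈ 0.905569
R ≈ 22.1/(2·0.905569) = 22.1/1.81114 ≈ 12.2023

R = 12.2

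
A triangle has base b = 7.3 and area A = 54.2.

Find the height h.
A = ½·b·h  ⇒  h = 2A/b = 2·54.2/7.3 = 108.4/7.3 ≈ 14.8493

h = 14.85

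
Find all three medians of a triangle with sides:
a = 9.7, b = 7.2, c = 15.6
Median formula: m_a = ½√(2b² + 2c² − a²) (and cyclically). a² = 94.09, b² = 51.84, c² = 243.36.
m_a = ½√(2·51.84 + 2·243.36 − 94.09) = ½√496.31 ≈ ½·22.278 ≈ 11.139
m_b = ½√(2·94.09 + 2·243.36 − 51.84) = ½√623.06 ≈ ½·24.9612 ≈ 12.4806
m_c = ½√(2·94.09 + 2·51.84 − 243.36) = ½√48.5 ≈ ½·6.96419 ≈ 3.4821

m_a = 11.14, m_b = 12.48, m_c = 3.482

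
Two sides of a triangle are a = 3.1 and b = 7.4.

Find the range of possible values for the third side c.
Triangle inequality: |a − b| < c < a + b
|a − b| = |3.1 − 7.4| = 4.3
a + b = 3.1 + 7.4 = 10.5

4.3 < c < 10.5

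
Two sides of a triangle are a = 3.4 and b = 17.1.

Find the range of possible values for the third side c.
Triangle inequality: |a − b| < c < a + b
|a − b| = |3.4 − 17.1| = 13.7
a + b = 3.4 + 17.1 = 20.5

13.7 < c < 20.5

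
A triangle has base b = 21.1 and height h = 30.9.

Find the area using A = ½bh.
A = ½·b·h = ½·21.1·30.9 = ½·651.99 = 325.995

Area = 325.995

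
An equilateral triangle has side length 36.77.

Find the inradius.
r = Area/s with s the semi-perimeter.
Area = (√3/4)·36.77² = (√3/4)·1352.0329 ≈ 0.433013·1352.0329 ≈ 585.447
s = 3·36.77/2 = 55.155
r ≈ 585.447/55.155 ≈ 10.6146
(Equivalently r = side/(2√3) = 36.77/3.4641 ≈ 10.6146.)

r = 10.61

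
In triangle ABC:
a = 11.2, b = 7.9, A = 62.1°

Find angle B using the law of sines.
a/sin(A) = b/sin(B)  ⇒  sin(B) = b·sin(A)/a = 7.9·sin(62.1°)/11.2
sin(62.1°) ≈ 0.883766
sin(B) ≈ 7.9·0.883766/11.2 ≈ 6.98175/11.2 ≈ 0.62337
B = arcsin(0.62337) ≈ 38.5627°
(Since b ≤ a we need B ≤ A, so the obtuse alternative 180° − 38.5627° ≈ 141.437° is rejected.)

B = 38.56°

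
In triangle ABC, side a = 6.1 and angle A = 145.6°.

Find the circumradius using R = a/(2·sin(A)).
R = a/(2·sin(A)) = 6.1/(2·sin(145.6°))
sin(145.6°) ≈ 0.564967
R ≈ 6.1/(2·0.564967) = 6.1/1.12993 ≈ 5.39855

R = 5.399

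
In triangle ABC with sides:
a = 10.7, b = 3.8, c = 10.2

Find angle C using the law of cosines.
c² = a² + b² − 2ab·cos(C)  ⇒  cos(C) = (a² + b² − c²)/(2ab)
cos(C) = (10.7² + 3.8² − 10.2²)/(2·10.7·3.8) = (114.49 + 14.44 − 104.04)/81.32 = 24.89/81.32 ≈ 0.306075
C = arccos(0.306075) ≈ 72.1772°

C = 72.18°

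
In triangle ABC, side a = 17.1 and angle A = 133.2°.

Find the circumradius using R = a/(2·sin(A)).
R = a/(2·sin(A)) = 17.1/(2·sin(133.2°))
sin(133.2°) ≈ 0.728969
R ≈ 17.1/(2·0.728969) = 17.1/1.45794 ≈ 11.7289

R = 11.73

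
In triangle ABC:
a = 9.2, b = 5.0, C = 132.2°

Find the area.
Two sides and the included angle (SAS): A = ½·a·b·sin(C) = ½·9.2·5.0·sin(132.2°)
sin(132.2°) ≈ 0.740805
A ≈ ½·46·0.740805 = 23·0.740805 ≈ 17.0385

Area = 17.04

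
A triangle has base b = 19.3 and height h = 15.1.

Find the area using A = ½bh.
A = ½·b·h = ½·19.3·15.1 = ½·291.43 = 145.715

Area = 145.715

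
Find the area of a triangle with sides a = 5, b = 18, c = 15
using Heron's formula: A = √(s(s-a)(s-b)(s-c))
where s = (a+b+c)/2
s = (5 + 18 + 15)/2 = 38/2 = 19
s − a = 14, s − b = 1, s − c = 4
s(s−a)(s−b)(s−c) = 19·14·1·4 = 1064
Area = √1064 ≈ 32.619

s = 19.0, Area = 32.62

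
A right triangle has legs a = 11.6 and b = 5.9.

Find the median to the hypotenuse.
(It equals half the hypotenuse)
Hypotenuse c = √(a² + b²) = √(134.56 + 34.81) = √169.37 ≈ 13.0142
Median to hypotenuse = c/2 ≈ 13.0142/2 ≈ 6.50711

Median = 6.507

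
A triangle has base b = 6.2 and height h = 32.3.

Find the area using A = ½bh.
A = ½·b·h = ½·6.2·32.3 = ½·200.26 = 100.13

Area = 100.13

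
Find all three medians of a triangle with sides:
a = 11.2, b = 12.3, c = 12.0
Median formula: m_a = ½√(2b² + 2c² − a²) (and cyclically). a² = 125.44, b² = 151.29, c² = 144.
m_a = ½√(2·151.29 + 2·144 − 125.44) = ½√465.14 ≈ ½·21.5671 ≈ 10.7836
m_b = ½√(2·125.44 + 2·144 − 151.29) = ½√387.59 ≈ ½·19.6873 ≈ 9.84365
m_c = ½√(2·125.44 + 2·151.29 − 144) = ½√409.46 ≈ ½·20.2351 ≈ 10.1176

m_a = 10.78, m_b = 9.844, m_c = 10.12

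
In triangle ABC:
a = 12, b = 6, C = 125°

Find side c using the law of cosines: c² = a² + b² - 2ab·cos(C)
c² = 12² + 6² − 2·12·6·cos(125°)
cos(125°) ≈ -0.573576
c² ≈ 144 + 36 − 144·(-0.573576) ≈ 180 + 82.595 ≈ 262.595
c ≈ √262.595 ≈ 16.2048

c = 16.2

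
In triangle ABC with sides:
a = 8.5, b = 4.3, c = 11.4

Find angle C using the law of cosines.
c² = a² + b² − 2ab·cos(C)  ⇒  cos(C) = (a² + b² − c²)/(2ab)
cos(C) = (8.5² + 4.3² − 11.4²)/(2·8.5·4.3) = (72.25 + 18.49 − 129.96)/73.1 = -39.22/73.1 ≈ -0.536525
C = arccos(-0.536525) ≈ 122.447°

C = 122.4°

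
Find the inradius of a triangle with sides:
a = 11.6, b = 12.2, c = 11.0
r = Area/s where s is the semi-perimeter.
s = (11.6 + 12.2 + 11.0)/2 = 34.8/2 = 17.4
Area = √(s(s−a)(s−b)(s−c)) = √(17.4·5.8·5.2·6.4) ≈ √3358.62 ≈ 57.9536
r ≈ 57.9536/17.4 ≈ 3.33067

r = 3.331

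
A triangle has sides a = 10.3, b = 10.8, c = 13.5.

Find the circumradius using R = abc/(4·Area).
First find the area with Heron's formula.
s = (10.3 + 10.8 + 13.5)/2 = 17.3
Area = √(s(s−a)(s−b)(s−c)) = √(17.3·7·6.5·3.8) ≈ √2991.17 ≈ 54.6916
abc = 10.3·10.8·13.5 = 1501.74
R = abc/(4·Area) ≈ 1501.74/(4·54.6916) = 1501.74/218.766 ≈ 6.86458

R = 6.865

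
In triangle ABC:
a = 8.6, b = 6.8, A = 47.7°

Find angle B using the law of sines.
a/sin(A) = b/sin(B)  ⇒  sin(B) = b·sin(A)/a = 6.8·sin(47.7°)/8.6
sin(47.7°) ≈ 0.739631
sin(B) ≈ 6.8·0.739631/8.6 ≈ 5.02949/8.6 ≈ 0.584825
B = arcsin(0.584825) ≈ 35.7906°
(Since b ≤ a we need B ≤ A, so the obtuse alternative 180° − 35.7906° ≈ 144.209° is rejected.)

B = 35.79°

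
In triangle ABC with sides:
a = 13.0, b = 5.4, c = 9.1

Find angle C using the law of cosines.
c² = a² + b² − 2ab·cos(C)  ⇒  cos(C) = (a² + b² − c²)/(2ab)
cos(C) = (13.0² + 5.4² − 9.1²)/(2·13.0·5.4) = (169 + 29.16 − 82.81)/140.4 = 115.35/140.4 ≈ 0.821581
C = arccos(0.821581) ≈ 34.7566°

C = 34.76°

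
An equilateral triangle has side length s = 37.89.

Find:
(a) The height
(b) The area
(a) The height splits the triangle into two 30-60-90 halves: h = s·√3/2 = 37.89·1.73205/2 ≈ 65.6274/2 ≈ 32.8137
(b) Area = (√3/4)·s² = (√3/4)·37.89² = (√3/4)·1435.6521 ≈ 0.433013·1435.6521 ≈ 621.656

Height = 32.81, Area = 621.7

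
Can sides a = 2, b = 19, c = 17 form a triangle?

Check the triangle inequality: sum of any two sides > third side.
a + b vs c: 2 + 19 = 21 > 17  ✓
a + c vs b: 2 + 17 = 19 ≤ 19  ✗
b + c vs a: 19 + 17 = 36 > 2  ✓

No: 2 + 17 = 19 is not > 19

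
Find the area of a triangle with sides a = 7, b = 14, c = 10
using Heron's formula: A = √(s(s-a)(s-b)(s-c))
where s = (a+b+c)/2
s = (7 + 14 + 10)/2 = 31/2 = 15.5
s − a = 8.5, s − b = 1.5, s − c = 5.5
s(s−a)(s−b)(s−c) = 15.5·8.5·1.5·5.5 = 1086.9375
Area = √1086.9375 ≈ 32.9687

s = 15.5, Area = 32.97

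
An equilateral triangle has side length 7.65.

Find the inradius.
r = Area/s with s the semi-perimeter.
Area = (√3/4)·7.65² = (√3/4)·58.5225 ≈ 0.433013·58.5225 ≈ 25.341
s = 3·7.65/2 = 11.475
r ≈ 25.341/11.475 ≈ 2.20836
(Equivalently r = side/(2√3) = 7.65/3.4641 ≈ 2.20836.)

r = 2.208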